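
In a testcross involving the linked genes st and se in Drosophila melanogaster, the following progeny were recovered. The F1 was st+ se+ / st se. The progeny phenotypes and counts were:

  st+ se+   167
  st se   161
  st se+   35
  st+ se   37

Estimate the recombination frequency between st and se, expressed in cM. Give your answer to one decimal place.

18.0 cM

The recombinant classes are st+ se and st se+: 37 + 35 = 72.
Recombination frequency = 72/400 = 0.1800 ≈ 18.0%, i.e. 18.0 cM.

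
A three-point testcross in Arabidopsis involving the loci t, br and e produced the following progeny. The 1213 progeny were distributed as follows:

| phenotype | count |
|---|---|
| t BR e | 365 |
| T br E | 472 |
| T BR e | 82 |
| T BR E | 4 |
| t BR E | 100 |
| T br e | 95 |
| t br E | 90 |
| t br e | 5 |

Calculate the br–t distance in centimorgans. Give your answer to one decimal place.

The two most frequent reciprocal classes, T br E and t BR e, are the parental types, so the F1 was T br E / t BR e.
The two rarest classes, T BR E and t br e, are the double crossovers. Comparing them with the parentals, only the br allele has switched, so br is the middle locus and the order is t – br – e.
Crossovers in the t–br interval produce the single-crossover classes t br E and T BR e (90 + 82 = 172) plus the double crossovers (9).
RF(t–br) = (172 + 9) / 1213 = 181/1213 = 0.1492 → 14.9 centimorgans.

14.9 centimorgans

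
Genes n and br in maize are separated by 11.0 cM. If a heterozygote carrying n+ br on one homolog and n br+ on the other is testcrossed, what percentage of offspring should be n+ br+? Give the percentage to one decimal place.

5.5%

A map distance of 11.0 cM corresponds to a recombination frequency of 0.110.
The F1 is n+ br / n br+, so n+ br+ is a recombinant gamete class with expected frequency r/2 = 0.110/2 = 0.0550.
That is 0.0550 = 5.5% of the progeny.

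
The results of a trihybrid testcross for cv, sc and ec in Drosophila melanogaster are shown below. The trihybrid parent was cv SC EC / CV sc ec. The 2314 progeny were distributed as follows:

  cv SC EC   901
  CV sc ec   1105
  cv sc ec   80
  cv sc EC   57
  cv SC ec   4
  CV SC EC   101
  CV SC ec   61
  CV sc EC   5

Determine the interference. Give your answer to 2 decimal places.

The two rarest classes, cv SC ec and CV sc EC, are the double crossovers. Comparing them with the parentals, only the ec allele has switched, so ec is the middle locus and the order is sc – ec – cv.
sc–ec: (118 + 9)/2314 = 0.0549; ec–cv: (181 + 9)/2314 = 0.0821.
Expected DCO frequency = 0.0549 × 0.0821 ≈ 0.00451; observed = 9/2314 ≈ 0.00389.
Coefficient of coincidence = 0.00389/0.00451 ≈ 0.86; interference = 1 − 0.86 = 0.14.

0.14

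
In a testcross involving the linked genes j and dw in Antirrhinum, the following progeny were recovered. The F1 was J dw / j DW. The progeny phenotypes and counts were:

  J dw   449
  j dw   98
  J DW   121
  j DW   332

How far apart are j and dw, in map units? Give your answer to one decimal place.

The recombinant classes are J DW and j dw: 121 + 98 = 219.
Recombination frequency = 219/1000 = 0.2190 ≈ 21.9%, i.e. 21.9 map units.

21.9 map units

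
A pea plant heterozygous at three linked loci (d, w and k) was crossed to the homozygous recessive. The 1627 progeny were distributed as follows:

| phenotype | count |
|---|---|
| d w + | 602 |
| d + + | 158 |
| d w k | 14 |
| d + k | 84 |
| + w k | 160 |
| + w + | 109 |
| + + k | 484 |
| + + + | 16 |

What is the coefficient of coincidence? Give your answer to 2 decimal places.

The two most frequent reciprocal classes, d w + and + + k, are the parental types, so the F1 was d w + / + + k.
The two rarest classes, d w k and + + +, are the double crossovers. Comparing them with the parentals, only the k allele has switched, so k is the middle locus and the order is w – k – d.
w–k: (318 + 30)/1627 = 0.2139; k–d: (193 + 30)/1627 = 0.1371.
Expected DCO frequency = 0.2139 × 0.1371 ≈ 0.02933; observed = 30/1627 ≈ 0.01844.
Coefficient of coincidence = 0.01844/0.02933 ≈ 0.63.

0.63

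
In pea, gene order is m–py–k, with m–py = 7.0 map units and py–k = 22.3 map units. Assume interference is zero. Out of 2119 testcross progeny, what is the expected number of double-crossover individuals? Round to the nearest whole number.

Map distances give recombination frequencies of 0.070 and 0.223 for the two intervals.
With no interference, expected double-crossover frequency = 0.070 × 0.223 = 0.01561.
Expected number = 0.01561 × 2119 = 33.08 ≈ 33.

33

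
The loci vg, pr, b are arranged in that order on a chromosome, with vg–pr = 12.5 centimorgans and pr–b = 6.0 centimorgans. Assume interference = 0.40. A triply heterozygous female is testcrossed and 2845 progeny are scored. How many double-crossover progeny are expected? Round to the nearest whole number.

13

Map distances give recombination frequencies of 0.125 and 0.060 for the two intervals.
With interference 0.40 (so coincidence = 0.60), expected double-crossover frequency = 0.125 × 0.060 × 0.60 = 0.00450.
Expected number = 0.00450 × 2845 = 12.80 ≈ 13.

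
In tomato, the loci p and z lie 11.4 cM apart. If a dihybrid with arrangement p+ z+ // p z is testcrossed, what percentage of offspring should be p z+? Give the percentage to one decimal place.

5.7%

A map distance of 11.4 cM corresponds to a recombination frequency of 0.114.
The F1 is p+ z+ / p z, so p z+ is a recombinant gamete class with expected frequency r/2 = 0.114/2 = 0.0570.
That is 0.0570 = 5.7% of the progeny.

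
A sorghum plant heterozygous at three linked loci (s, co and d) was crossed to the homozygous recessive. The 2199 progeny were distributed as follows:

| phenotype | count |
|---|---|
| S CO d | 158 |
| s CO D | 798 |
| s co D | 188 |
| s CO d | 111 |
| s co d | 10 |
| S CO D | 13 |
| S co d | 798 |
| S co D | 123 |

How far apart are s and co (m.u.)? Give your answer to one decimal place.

The two most frequent reciprocal classes, s CO D and S co d, are the parental types, so the F1 was s CO D / S co d.
The two rarest classes, S CO D and s co d, are the double crossovers. Comparing them with the parentals, only the s allele has switched, so s is the middle locus and the order is d – s – co.
Crossovers in the s–co interval produce the single-crossover classes s co D and S CO d (188 + 158 = 346) plus the double crossovers (23).
RF(s–co) = (346 + 23) / 2199 = 369/2199 = 0.1678 → 16.8 m.u.

16.8 m.u.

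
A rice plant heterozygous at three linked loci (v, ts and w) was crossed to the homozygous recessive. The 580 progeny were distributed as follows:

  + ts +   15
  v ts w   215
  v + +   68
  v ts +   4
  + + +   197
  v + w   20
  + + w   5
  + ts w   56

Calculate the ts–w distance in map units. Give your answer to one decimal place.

The two most frequent reciprocal classes, + + + and v ts w, are the parental types, so the F1 was + + + / v ts w.
The two rarest classes, + + w and v ts +, are the double crossovers. Comparing them with the parentals, only the w allele has switched, so w is the middle locus and the order is v – w – ts.
Crossovers in the w–ts interval produce the single-crossover classes + ts + and v + w (15 + 20 = 35) plus the double crossovers (9).
RF(w–ts) = (35 + 9) / 580 = 44/580 = 0.0759 → 7.6 map units.

7.6 map units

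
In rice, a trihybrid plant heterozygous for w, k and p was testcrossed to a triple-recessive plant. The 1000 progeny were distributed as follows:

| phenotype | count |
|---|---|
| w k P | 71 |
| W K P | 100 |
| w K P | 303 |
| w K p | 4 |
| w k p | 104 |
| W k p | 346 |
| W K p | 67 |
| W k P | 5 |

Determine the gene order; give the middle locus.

The two most frequent reciprocal classes, W k p and w K P, are the parental types, so the F1 was W k p / w K P.
The two rarest classes, W k P and w K p, are the double crossovers. Comparing them with the parentals, only the p allele has switched, so p is the middle locus and the order is w – p – k.

p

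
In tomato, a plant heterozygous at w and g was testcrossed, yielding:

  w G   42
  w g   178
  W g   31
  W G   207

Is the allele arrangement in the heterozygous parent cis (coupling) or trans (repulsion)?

cis

The two most frequent classes are W G (207) and w g (178); these are the parental (non-recombinant) types.
So the F1 carried W G on one chromosome and w g on the other — the recessive alleles are on the same chromosome (cis / coupling).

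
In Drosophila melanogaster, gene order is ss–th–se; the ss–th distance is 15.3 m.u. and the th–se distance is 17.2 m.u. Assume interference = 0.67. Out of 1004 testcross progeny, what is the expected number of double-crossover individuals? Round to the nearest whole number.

9

Map distances give recombination frequencies of 0.153 and 0.172 for the two intervals.
With interference 0.67 (so coincidence = 0.33), expected double-crossover frequency = 0.153 × 0.172 × 0.33 = 0.00868.
Expected number = 0.00868 × 1004 = 8.72 ≈ 9.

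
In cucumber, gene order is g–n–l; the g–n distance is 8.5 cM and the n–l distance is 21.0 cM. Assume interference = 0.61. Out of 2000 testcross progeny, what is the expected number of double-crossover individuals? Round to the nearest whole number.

Map distances give recombination frequencies of 0.085 and 0.210 for the two intervals.
With interference 0.61 (so coincidence = 0.39), expected double-crossover frequency = 0.085 × 0.210 × 0.39 = 0.00696.
Expected number = 0.00696 × 2000 = 13.92 ≈ 14.

14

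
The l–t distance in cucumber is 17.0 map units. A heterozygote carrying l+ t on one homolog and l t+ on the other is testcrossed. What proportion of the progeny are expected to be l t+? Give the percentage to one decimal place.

A map distance of 17.0 map units corresponds to a recombination frequency of 0.170.
The F1 is l+ t / l t+, so l t+ is a parental gamete class with expected frequency (1 − r)/2 = 0.830/2 = 0.4150.
That is 0.4150 = 41.5% of the progeny.

41.5%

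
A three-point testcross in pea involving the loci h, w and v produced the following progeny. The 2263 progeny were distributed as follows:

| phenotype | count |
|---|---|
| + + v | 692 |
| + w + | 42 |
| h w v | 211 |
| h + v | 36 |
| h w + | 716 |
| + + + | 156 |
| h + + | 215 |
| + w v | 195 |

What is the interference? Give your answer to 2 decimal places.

0.19

The two most frequent reciprocal classes, + + v and h w +, are the parental types, so the F1 was + + v / h w +.
The two rarest classes, h + v and + w +, are the double crossovers. Comparing them with the parentals, only the h allele has switched, so h is the middle locus and the order is w – h – v.
w–h: (410 + 78)/2263 = 0.2156; h–v: (367 + 78)/2263 = 0.1966.
Expected DCO frequency = 0.2156 × 0.1966 ≈ 0.04239; observed = 78/2263 ≈ 0.03447.
Coefficient of coincidence = 0.03447/0.04239 ≈ 0.81; interference = 1 − 0.81 = 0.19.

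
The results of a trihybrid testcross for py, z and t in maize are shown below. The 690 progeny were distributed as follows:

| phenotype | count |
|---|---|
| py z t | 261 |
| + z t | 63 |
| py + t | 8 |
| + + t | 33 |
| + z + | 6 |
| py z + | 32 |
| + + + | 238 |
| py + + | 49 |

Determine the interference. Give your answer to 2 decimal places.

The two most frequent reciprocal classes, + + + and py z t, are the parental types, so the F1 was + + + / py z t.
The two rarest classes, + z + and py + t, are the double crossovers. Comparing them with the parentals, only the z allele has switched, so z is the middle locus and the order is py – z – t.
py–z: (112 + 14)/690 = 0.1826; z–t: (65 + 14)/690 = 0.1145.
Expected DCO frequency = 0.1826 × 0.1145 ≈ 0.02091; observed = 14/690 ≈ 0.02029.
Coefficient of coincidence = 0.02029/0.02091 ≈ 0.97; interference = 1 − 0.97 = 0.03.

0.03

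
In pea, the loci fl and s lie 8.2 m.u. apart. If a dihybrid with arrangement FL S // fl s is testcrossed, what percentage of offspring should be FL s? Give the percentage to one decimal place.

A map distance of 8.2 m.u. corresponds to a recombination frequency of 0.082.
The F1 is FL S / fl s, so FL s is a recombinant gamete class with expected frequency r/2 = 0.082/2 = 0.0410.
That is 0.0410 = 4.1% of the progeny.

4.1%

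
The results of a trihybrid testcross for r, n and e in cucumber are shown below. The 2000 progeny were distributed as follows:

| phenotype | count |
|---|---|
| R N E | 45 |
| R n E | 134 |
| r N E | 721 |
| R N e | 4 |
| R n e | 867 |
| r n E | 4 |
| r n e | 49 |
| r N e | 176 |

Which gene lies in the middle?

The two most frequent reciprocal classes, r N E and R n e, are the parental types, so the F1 was r N E / R n e.
The two rarest classes, r n E and R N e, are the double crossovers. Comparing them with the parentals, only the n allele has switched, so n is the middle locus and the order is e – n – r.

n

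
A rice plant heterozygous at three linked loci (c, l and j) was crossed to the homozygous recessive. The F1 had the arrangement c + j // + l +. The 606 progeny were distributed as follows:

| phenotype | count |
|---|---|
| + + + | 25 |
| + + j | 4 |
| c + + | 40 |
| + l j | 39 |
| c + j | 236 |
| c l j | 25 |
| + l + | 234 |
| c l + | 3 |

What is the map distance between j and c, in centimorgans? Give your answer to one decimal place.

14.2 centimorgans

The two rarest classes, + + j and c l +, are the double crossovers. Comparing them with the parentals, only the c allele has switched, so c is the middle locus and the order is l – c – j.
Crossovers in the c–j interval produce the single-crossover classes c + + and + l j (40 + 39 = 79) plus the double crossovers (7).
RF(c–j) = (79 + 7) / 606 = 86/606 = 0.1419 → 14.2 centimorgans.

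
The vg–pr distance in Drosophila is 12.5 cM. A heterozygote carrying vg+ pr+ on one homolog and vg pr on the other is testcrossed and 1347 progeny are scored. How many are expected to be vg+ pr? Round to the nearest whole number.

A map distance of 12.5 cM corresponds to a recombination frequency of 0.125.
The F1 is vg+ pr+ / vg pr, so vg+ pr is a recombinant gamete class with expected frequency r/2 = 0.125/2 = 0.0625.
Expected number = 0.0625 × 1347 = 84.19 ≈ 84.

84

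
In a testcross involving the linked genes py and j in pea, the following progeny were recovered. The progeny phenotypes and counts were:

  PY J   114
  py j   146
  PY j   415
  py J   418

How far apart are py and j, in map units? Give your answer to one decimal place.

23.8 map units

The two most frequent classes, PY j (415) and py J (418), are the parental types, so the F1 was PY j / py J.
The recombinant classes are PY J and py j: 114 + 146 = 260.
Recombination frequency = 260/1093 = 0.2379 ≈ 23.8%, i.e. 23.8 map units.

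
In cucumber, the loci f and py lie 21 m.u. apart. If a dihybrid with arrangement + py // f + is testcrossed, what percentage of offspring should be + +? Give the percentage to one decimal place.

A map distance of 21 m.u. corresponds to a recombination frequency of 0.210.
The F1 is + py / f +, so + + is a recombinant gamete class with expected frequency r/2 = 0.210/2 = 0.1050.
That is 0.1050 = 10.5% of the progeny.

10.5%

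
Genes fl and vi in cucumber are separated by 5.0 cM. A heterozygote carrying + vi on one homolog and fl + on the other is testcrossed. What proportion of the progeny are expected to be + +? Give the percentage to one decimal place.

A map distance of 5.0 cM corresponds to a recombination frequency of 0.050.
The F1 is + vi / fl +, so + + is a recombinant gamete class with expected frequency r/2 = 0.050/2 = 0.0250.
That is 0.0250 = 2.5% of the progeny.

2.5%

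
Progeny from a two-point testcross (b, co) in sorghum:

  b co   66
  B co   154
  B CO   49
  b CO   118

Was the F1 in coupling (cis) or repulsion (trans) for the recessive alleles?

trans

The two most frequent classes are B co (154) and b CO (118); these are the parental (non-recombinant) types.
So the F1 carried B co on one chromosome and b CO on the other — the recessive alleles are on opposite chromosomes (trans / repulsion).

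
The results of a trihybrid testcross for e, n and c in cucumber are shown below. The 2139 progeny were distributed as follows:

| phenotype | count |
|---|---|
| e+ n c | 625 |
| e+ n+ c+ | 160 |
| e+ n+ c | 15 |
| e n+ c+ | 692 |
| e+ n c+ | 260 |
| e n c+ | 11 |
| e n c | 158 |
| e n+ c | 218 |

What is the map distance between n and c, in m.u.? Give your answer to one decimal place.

23.6 m.u.

The two most frequent reciprocal classes, e+ n c and e n+ c+, are the parental types, so the F1 was e+ n c / e n+ c+.
The two rarest classes, e+ n+ c and e n c+, are the double crossovers. Comparing them with the parentals, only the n allele has switched, so n is the middle locus and the order is c – n – e.
Crossovers in the c–n interval produce the single-crossover classes e+ n c+ and e n+ c (260 + 218 = 478) plus the double crossovers (26).
RF(c–n) = (478 + 26) / 2139 = 504/2139 = 0.2356 → 23.6 m.u.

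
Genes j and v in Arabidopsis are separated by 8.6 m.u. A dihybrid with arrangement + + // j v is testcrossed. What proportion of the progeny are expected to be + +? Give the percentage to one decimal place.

45.7%

A map distance of 8.6 m.u. corresponds to a recombination frequency of 0.086.
The F1 is + + / j v, so + + is a parental gamete class with expected frequency (1 − r)/2 = 0.914/2 = 0.4570.
That is 0.4570 = 45.7% of the progeny.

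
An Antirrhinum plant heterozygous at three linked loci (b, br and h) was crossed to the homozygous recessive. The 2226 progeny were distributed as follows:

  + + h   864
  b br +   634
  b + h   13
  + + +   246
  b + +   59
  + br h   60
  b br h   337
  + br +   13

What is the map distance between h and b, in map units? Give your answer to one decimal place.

27.4 map units

The two most frequent reciprocal classes, b br + and + + h, are the parental types, so the F1 was b br + / + + h.
The two rarest classes, + br + and b + h, are the double crossovers. Comparing them with the parentals, only the b allele has switched, so b is the middle locus and the order is br – b – h.
Crossovers in the b–h interval produce the single-crossover classes b br h and + + + (337 + 246 = 583) plus the double crossovers (26).
RF(b–h) = (583 + 26) / 2226 = 609/2226 = 0.2736 → 27.4 map units.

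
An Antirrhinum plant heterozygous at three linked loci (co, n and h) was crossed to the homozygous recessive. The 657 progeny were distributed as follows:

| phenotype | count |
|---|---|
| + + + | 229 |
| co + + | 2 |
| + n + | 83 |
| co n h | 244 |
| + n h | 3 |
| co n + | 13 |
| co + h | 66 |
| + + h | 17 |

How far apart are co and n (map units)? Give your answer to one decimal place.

23.4 map units

The two most frequent reciprocal classes, + + + and co n h, are the parental types, so the F1 was + + + / co n h.
The two rarest classes, co + + and + n h, are the double crossovers. Comparing them with the parentals, only the co allele has switched, so co is the middle locus and the order is n – co – h.
Crossovers in the n–co interval produce the single-crossover classes + n + and co + h (83 + 66 = 149) plus the double crossovers (5).
RF(n–co) = (149 + 5) / 657 = 154/657 = 0.2344 → 23.4 map units.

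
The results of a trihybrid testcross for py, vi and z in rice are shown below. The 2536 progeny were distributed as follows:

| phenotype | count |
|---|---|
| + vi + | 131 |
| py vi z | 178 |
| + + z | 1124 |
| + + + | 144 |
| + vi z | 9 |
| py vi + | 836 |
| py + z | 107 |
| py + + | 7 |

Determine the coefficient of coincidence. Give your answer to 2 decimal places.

0.47

The two most frequent reciprocal classes, py vi + and + + z, are the parental types, so the F1 was py vi + / + + z.
The two rarest classes, py + + and + vi z, are the double crossovers. Comparing them with the parentals, only the vi allele has switched, so vi is the middle locus and the order is z – vi – py.
z–vi: (322 + 16)/2536 = 0.1333; vi–py: (238 + 16)/2536 = 0.1002.
Expected DCO frequency = 0.1333 × 0.1002 ≈ 0.01336; observed = 16/2536 ≈ 0.00631.
Coefficient of coincidence = 0.00631/0.01336 ≈ 0.47.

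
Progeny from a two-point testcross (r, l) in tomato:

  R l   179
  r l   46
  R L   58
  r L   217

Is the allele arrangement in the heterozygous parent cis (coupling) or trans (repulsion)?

trans

The two most frequent classes are R l (179) and r L (217); these are the parental (non-recombinant) types.
So the F1 carried R l on one chromosome and r L on the other — the recessive alleles are on opposite chromosomes (trans / repulsion).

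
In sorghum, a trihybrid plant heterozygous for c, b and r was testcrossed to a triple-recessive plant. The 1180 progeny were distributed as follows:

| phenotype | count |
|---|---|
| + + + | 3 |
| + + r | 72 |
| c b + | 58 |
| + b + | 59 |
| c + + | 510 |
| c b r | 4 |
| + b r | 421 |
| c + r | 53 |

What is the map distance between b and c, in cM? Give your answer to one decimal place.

The two most frequent reciprocal classes, c + + and + b r, are the parental types, so the F1 was c + + / + b r.
The two rarest classes, + + + and c b r, are the double crossovers. Comparing them with the parentals, only the c allele has switched, so c is the middle locus and the order is r – c – b.
Crossovers in the c–b interval produce the single-crossover classes c b + and + + r (58 + 72 = 130) plus the double crossovers (7).
RF(c–b) = (130 + 7) / 1180 = 137/1180 = 0.1161 → 11.6 cM.

11.6 cM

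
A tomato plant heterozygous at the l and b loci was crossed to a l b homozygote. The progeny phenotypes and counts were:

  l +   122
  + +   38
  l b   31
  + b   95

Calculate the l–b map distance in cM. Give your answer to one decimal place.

24.1 cM

The two most frequent classes, + b (95) and l + (122), are the parental types, so the F1 was + b / l +.
The recombinant classes are + + and l b: 38 + 31 = 69.
Recombination frequency = 69/286 = 0.2413 ≈ 24.1%, i.e. 24.1 cM.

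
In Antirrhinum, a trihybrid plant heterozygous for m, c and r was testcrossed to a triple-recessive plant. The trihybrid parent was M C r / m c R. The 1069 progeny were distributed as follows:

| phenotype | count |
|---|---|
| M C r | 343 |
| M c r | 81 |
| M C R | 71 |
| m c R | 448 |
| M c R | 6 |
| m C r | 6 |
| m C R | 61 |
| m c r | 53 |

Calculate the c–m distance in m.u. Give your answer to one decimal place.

The two rarest classes, m C r and M c R, are the double crossovers. Comparing them with the parentals, only the m allele has switched, so m is the middle locus and the order is c – m – r.
Crossovers in the c–m interval produce the single-crossover classes M c r and m C R (81 + 61 = 142) plus the double crossovers (12).
RF(c–m) = (142 + 12) / 1069 = 154/1069 = 0.1441 → 14.4 m.u.

14.4 m.u.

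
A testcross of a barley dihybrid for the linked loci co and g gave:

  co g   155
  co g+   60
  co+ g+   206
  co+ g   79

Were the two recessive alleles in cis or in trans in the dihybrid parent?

cis

The two most frequent classes are co+ g+ (206) and co g (155); these are the parental (non-recombinant) types.
So the F1 carried co+ g+ on one chromosome and co g on the other — the recessive alleles are on the same chromosome (cis / coupling).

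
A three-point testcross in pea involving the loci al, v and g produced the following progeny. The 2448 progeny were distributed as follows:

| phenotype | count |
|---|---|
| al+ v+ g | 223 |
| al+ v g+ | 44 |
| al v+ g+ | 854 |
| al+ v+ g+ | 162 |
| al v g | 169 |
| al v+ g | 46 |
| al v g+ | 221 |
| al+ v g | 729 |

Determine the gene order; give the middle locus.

g

The two most frequent reciprocal classes, al+ v g and al v+ g+, are the parental types, so the F1 was al+ v g / al v+ g+.
The two rarest classes, al+ v g+ and al v+ g, are the double crossovers. Comparing them with the parentals, only the g allele has switched, so g is the middle locus and the order is al – g – v.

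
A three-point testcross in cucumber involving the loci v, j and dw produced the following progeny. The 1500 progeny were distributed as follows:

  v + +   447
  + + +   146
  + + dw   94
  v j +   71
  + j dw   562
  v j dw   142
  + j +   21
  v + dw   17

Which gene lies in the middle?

dw

The two most frequent reciprocal classes, + j dw and v + +, are the parental types, so the F1 was + j dw / v + +.
The two rarest classes, + j + and v + dw, are the double crossovers. Comparing them with the parentals, only the dw allele has switched, so dw is the middle locus and the order is v – dw – j.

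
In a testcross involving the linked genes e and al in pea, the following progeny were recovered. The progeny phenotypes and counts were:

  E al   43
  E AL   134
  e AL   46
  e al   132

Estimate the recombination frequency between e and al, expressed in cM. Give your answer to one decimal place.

The two most frequent classes, E AL (134) and e al (132), are the parental types, so the F1 was E AL / e al.
The recombinant classes are E al and e AL: 43 + 46 = 89.
Recombination frequency = 89/355 = 0.2507 ≈ 25.1%, i.e. 25.1 cM.

25.1 cM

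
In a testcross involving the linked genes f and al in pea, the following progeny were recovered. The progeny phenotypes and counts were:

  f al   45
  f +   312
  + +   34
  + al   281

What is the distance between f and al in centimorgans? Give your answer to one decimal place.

The two most frequent classes, + al (281) and f + (312), are the parental types, so the F1 was + al / f +.
The recombinant classes are + + and f al: 34 + 45 = 79.
Recombination frequency = 79/672 = 0.1176 ≈ 11.8%, i.e. 11.8 centimorgans.

11.8 centimorgans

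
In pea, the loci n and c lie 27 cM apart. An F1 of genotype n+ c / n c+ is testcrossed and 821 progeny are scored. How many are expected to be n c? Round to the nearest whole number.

A map distance of 27 cM corresponds to a recombination frequency of 0.270.
The F1 is n+ c / n c+, so n c is a recombinant gamete class with expected frequency r/2 = 0.270/2 = 0.1350.
Expected number = 0.1350 × 821 = 110.84 ≈ 111.

111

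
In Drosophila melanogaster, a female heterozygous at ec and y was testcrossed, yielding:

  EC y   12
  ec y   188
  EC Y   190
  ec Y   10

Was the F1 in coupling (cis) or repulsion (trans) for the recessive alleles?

The two most frequent classes are EC Y (190) and ec y (188); these are the parental (non-recombinant) types.
So the F1 carried EC Y on one chromosome and ec y on the other — the recessive alleles are on the same chromosome (cis / coupling).

cis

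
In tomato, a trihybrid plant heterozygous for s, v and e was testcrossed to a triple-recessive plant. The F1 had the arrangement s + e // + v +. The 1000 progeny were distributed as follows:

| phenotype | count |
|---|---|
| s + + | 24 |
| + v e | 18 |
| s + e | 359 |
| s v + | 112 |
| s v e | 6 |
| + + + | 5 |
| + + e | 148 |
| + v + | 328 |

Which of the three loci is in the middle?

v

The two rarest classes, s v e and + + +, are the double crossovers. Comparing them with the parentals, only the v allele has switched, so v is the middle locus and the order is s – v – e.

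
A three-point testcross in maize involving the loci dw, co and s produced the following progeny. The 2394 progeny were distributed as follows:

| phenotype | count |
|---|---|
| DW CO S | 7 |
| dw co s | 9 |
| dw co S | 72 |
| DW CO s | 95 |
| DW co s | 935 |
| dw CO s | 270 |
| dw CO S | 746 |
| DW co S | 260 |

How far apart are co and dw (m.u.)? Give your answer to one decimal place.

7.6 m.u.

The two most frequent reciprocal classes, dw CO S and DW co s, are the parental types, so the F1 was dw CO S / DW co s.
The two rarest classes, DW CO S and dw co s, are the double crossovers. Comparing them with the parentals, only the dw allele has switched, so dw is the middle locus and the order is s – dw – co.
Crossovers in the dw–co interval produce the single-crossover classes dw co S and DW CO s (72 + 95 = 167) plus the double crossovers (16).
RF(dw–co) = (167 + 16) / 2394 = 183/2394 = 0.0764 → 7.6 m.u.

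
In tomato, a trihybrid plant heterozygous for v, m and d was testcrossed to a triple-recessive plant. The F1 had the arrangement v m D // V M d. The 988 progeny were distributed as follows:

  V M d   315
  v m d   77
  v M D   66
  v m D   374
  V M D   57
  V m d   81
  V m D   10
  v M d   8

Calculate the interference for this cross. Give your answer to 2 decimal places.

The two rarest classes, V m D and v M d, are the double crossovers. Comparing them with the parentals, only the v allele has switched, so v is the middle locus and the order is d – v – m.
d–v: (134 + 18)/988 = 0.1538; v–m: (147 + 18)/988 = 0.1670.
Expected DCO frequency = 0.1538 × 0.1670 ≈ 0.02568; observed = 18/988 ≈ 0.01822.
Coefficient of coincidence = 0.01822/0.02568 ≈ 0.71; interference = 1 − 0.71 = 0.29.

0.29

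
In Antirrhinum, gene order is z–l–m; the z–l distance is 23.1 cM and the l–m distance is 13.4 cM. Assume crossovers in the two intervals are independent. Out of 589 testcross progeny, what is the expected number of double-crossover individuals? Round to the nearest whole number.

Map distances give recombination frequencies of 0.231 and 0.134 for the two intervals.
With no interference, expected double-crossover frequency = 0.231 × 0.134 = 0.03095.
Expected number = 0.03095 × 589 = 18.23 ≈ 18.

18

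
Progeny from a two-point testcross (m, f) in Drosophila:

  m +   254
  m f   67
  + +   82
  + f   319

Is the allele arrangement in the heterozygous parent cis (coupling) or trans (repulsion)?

trans

The two most frequent classes are + f (319) and m + (254); these are the parental (non-recombinant) types.
So the F1 carried + f on one chromosome and m + on the other — the recessive alleles are on opposite chromosomes (trans / repulsion).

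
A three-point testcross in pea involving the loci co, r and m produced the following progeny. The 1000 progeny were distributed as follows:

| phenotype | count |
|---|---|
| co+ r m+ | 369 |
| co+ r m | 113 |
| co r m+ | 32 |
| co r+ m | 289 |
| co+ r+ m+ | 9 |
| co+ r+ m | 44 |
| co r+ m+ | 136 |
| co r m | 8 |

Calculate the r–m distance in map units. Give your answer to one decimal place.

The two most frequent reciprocal classes, co r+ m and co+ r m+, are the parental types, so the F1 was co r+ m / co+ r m+.
The two rarest classes, co r m and co+ r+ m+, are the double crossovers. Comparing them with the parentals, only the r allele has switched, so r is the middle locus and the order is co – r – m.
Crossovers in the r–m interval produce the single-crossover classes co r+ m+ and co+ r m (136 + 113 = 249) plus the double crossovers (17).
RF(r–m) = (249 + 17) / 1000 = 266/1000 = 0.2660 → 26.6 map units.

26.6 map units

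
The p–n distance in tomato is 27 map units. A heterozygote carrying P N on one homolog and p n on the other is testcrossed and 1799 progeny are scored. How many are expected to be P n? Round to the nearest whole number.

243

A map distance of 27 map units corresponds to a recombination frequency of 0.270.
The F1 is P N / p n, so P n is a recombinant gamete class with expected frequency r/2 = 0.270/2 = 0.1350.
Expected number = 0.1350 × 1799 = 242.87 ≈ 243.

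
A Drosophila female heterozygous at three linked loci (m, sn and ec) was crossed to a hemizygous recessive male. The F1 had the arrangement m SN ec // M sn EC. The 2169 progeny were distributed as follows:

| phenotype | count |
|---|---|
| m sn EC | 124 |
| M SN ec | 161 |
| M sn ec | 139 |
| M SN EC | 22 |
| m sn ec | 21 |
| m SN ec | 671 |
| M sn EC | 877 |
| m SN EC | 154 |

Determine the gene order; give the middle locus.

sn

The two rarest classes, m sn ec and M SN EC, are the double crossovers. Comparing them with the parentals, only the sn allele has switched, so sn is the middle locus and the order is ec – sn – m.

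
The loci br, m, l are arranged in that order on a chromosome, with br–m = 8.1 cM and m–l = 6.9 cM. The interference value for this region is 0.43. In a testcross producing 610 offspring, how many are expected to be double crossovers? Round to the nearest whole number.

Map distances give recombination frequencies of 0.081 and 0.069 for the two intervals.
With interference 0.43 (so coincidence = 0.57), expected double-crossover frequency = 0.081 × 0.069 × 0.57 = 0.00319.
Expected number = 0.00319 × 610 = 1.94 ≈ 2.

2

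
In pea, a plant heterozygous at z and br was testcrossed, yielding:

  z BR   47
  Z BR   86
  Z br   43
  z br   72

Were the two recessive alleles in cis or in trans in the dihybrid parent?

cis

The two most frequent classes are Z BR (86) and z br (72); these are the parental (non-recombinant) types.
So the F1 carried Z BR on one chromosome and z br on the other — the recessive alleles are on the same chromosome (cis / coupling).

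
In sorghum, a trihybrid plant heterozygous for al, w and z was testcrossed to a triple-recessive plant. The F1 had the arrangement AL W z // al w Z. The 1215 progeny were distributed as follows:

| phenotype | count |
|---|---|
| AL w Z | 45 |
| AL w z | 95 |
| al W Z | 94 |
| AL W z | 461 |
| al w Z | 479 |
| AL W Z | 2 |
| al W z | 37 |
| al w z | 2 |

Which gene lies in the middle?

The two rarest classes, AL W Z and al w z, are the double crossovers. Comparing them with the parentals, only the z allele has switched, so z is the middle locus and the order is al – z – w.

z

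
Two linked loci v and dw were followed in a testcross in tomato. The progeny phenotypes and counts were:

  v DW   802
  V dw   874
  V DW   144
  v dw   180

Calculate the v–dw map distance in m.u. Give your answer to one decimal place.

16.2 m.u.

The two most frequent classes, V dw (874) and v DW (802), are the parental types, so the F1 was V dw / v DW.
The recombinant classes are V DW and v dw: 144 + 180 = 324.
Recombination frequency = 324/2000 = 0.1620 ≈ 16.2%, i.e. 16.2 m.u.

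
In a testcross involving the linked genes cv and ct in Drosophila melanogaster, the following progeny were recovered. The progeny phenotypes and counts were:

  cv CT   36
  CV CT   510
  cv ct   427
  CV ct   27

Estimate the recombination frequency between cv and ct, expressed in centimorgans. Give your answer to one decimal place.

6.3 centimorgans

The two most frequent classes, CV CT (510) and cv ct (427), are the parental types, so the F1 was CV CT / cv ct.
The recombinant classes are CV ct and cv CT: 27 + 36 = 63.
Recombination frequency = 63/1000 = 0.0630 ≈ 6.3%, i.e. 6.3 centimorgans.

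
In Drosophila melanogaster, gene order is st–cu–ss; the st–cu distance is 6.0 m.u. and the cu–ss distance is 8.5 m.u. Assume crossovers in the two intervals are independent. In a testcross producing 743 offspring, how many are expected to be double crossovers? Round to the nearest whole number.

4

Map distances give recombination frequencies of 0.060 and 0.085 for the two intervals.
With no interference, expected double-crossover frequency = 0.060 × 0.085 = 0.00510.
Expected number = 0.00510 × 743 = 3.79 ≈ 4.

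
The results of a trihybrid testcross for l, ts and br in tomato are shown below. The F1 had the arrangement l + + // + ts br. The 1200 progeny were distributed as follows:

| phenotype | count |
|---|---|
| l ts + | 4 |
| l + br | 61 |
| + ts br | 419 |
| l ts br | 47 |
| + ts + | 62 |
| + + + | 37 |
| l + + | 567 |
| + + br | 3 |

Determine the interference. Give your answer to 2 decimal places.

0.29

The two rarest classes, l ts + and + + br, are the double crossovers. Comparing them with the parentals, only the ts allele has switched, so ts is the middle locus and the order is l – ts – br.
l–ts: (84 + 7)/1200 = 0.0758; ts–br: (123 + 7)/1200 = 0.1083.
Expected DCO frequency = 0.0758 × 0.1083 ≈ 0.00821; observed = 7/1200 ≈ 0.00583.
Coefficient of coincidence = 0.00583/0.00821 ≈ 0.71; interference = 1 − 0.71 = 0.29.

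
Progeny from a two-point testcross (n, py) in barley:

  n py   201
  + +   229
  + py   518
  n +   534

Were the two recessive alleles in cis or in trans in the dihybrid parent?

trans

The two most frequent classes are + py (518) and n + (534); these are the parental (non-recombinant) types.
So the F1 carried + py on one chromosome and n + on the other — the recessive alleles are on opposite chromosomes (trans / repulsion).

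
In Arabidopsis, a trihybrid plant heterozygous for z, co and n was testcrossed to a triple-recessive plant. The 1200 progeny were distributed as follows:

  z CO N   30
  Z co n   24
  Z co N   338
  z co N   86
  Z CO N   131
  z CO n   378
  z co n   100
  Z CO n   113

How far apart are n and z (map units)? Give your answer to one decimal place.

21.1 map units

The two most frequent reciprocal classes, Z co N and z CO n, are the parental types, so the F1 was Z co N / z CO n.
The two rarest classes, Z co n and z CO N, are the double crossovers. Comparing them with the parentals, only the n allele has switched, so n is the middle locus and the order is z – n – co.
Crossovers in the z–n interval produce the single-crossover classes z co N and Z CO n (86 + 113 = 199) plus the double crossovers (54).
RF(z–n) = (199 + 54) / 1200 = 253/1200 = 0.2108 → 21.1 map units.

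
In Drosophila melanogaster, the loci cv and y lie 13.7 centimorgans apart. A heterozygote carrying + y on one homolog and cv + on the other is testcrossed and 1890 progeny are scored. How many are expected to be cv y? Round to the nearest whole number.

A map distance of 13.7 centimorgans corresponds to a recombination frequency of 0.137.
The F1 is + y / cv +, so cv y is a recombinant gamete class with expected frequency r/2 = 0.137/2 = 0.0685.
Expected number = 0.0685 × 1890 = 129.46 ≈ 129.

129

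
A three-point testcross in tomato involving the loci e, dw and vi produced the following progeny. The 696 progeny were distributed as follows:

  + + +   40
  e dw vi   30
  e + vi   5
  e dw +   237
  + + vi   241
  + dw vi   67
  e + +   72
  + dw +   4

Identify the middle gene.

e

The two most frequent reciprocal classes, + + vi and e dw +, are the parental types, so the F1 was + + vi / e dw +.
The two rarest classes, e + vi and + dw +, are the double crossovers. Comparing them with the parentals, only the e allele has switched, so e is the middle locus and the order is dw – e – vi.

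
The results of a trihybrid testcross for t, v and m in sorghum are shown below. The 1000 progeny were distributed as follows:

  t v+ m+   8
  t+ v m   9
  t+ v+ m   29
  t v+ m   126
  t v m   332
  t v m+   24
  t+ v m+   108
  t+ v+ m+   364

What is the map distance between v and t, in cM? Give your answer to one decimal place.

25.1 cM

The two most frequent reciprocal classes, t v m and t+ v+ m+, are the parental types, so the F1 was t v m / t+ v+ m+.
The two rarest classes, t+ v m and t v+ m+, are the double crossovers. Comparing them with the parentals, only the t allele has switched, so t is the middle locus and the order is v – t – m.
Crossovers in the v–t interval produce the single-crossover classes t v+ m and t+ v m+ (126 + 108 = 234) plus the double crossovers (17).
RF(v–t) = (234 + 17) / 1000 = 251/1000 = 0.2510 → 25.1 cM.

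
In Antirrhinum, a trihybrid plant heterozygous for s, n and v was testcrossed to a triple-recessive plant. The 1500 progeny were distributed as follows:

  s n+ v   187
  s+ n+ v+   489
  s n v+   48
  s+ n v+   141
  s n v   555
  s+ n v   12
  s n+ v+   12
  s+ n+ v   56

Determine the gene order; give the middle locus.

The two most frequent reciprocal classes, s n v and s+ n+ v+, are the parental types, so the F1 was s n v / s+ n+ v+.
The two rarest classes, s+ n v and s n+ v+, are the double crossovers. Comparing them with the parentals, only the s allele has switched, so s is the middle locus and the order is n – s – v.

s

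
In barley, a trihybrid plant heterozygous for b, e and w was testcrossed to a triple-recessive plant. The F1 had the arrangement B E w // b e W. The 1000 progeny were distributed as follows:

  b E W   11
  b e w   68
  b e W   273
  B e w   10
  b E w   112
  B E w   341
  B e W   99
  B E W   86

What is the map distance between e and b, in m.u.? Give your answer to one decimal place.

23.2 m.u.

The two rarest classes, B e w and b E W, are the double crossovers. Comparing them with the parentals, only the e allele has switched, so e is the middle locus and the order is w – e – b.
Crossovers in the e–b interval produce the single-crossover classes b E w and B e W (112 + 99 = 211) plus the double crossovers (21).
RF(e–b) = (211 + 21) / 1000 = 232/1000 = 0.2320 → 23.2 m.u.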